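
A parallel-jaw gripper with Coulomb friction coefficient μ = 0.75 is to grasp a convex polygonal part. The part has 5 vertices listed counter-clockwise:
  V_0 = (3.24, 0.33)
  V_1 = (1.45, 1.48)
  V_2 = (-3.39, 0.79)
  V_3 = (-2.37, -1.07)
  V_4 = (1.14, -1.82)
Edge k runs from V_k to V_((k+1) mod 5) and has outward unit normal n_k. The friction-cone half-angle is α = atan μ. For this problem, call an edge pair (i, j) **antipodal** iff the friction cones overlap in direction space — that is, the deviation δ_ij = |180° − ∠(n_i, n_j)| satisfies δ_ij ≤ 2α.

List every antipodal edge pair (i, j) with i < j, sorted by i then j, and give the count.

count = 6; pairs: (0,2), (0,3), (1,2), (1,3), (1,4), (2,4)

α = atan 0.75 = 36.87°;  2α = 73.74°
n_0 = (+0.5405, +0.8413)
n_1 = (-0.1411, +0.9900)
n_2 = (-0.8768, -0.4808)
n_3 = (-0.2090, -0.9779)
n_4 = (+0.7154, -0.6987)
  (0,1): δ = 139.17°  ·
  (0,2): δ = 28.54°  ✓
  (0,3): δ = 20.66°  ✓
  (0,4): δ = 78.39°  ·
  (1,2): δ = 69.37°  ✓
  (1,3): δ = 20.17°  ✓
  (1,4): δ = 37.56°  ✓
  (2,3): δ = 130.80°  ·
  (2,4): δ = 73.07°  ✓
  (3,4): δ = 122.26°  ·
antipodal pairs: 6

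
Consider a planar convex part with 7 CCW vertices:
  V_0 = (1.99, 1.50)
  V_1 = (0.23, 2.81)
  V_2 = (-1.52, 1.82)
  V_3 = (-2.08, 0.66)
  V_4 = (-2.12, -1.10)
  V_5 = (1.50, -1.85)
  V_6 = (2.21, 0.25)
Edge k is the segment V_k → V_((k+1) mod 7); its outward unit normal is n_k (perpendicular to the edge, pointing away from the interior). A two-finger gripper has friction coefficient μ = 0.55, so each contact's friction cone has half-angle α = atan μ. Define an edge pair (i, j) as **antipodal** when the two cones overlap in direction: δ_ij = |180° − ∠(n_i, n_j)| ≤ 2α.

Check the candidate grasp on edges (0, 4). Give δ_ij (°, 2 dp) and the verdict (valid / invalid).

α = atan 0.55 = 28.81°;  2α = 57.62°
edge 0: e_0 = (-1.76, +1.31);  n_0 = (+0.5971, +0.8022)
edge 4: e_4 = (+3.62, -0.75);  n_4 = (-0.2029, -0.9792)
∠(n_0, n_4) = 155.04°
δ = |180° − 155.04°| = 24.96°
24.96° ≤ 2α = 57.62°  →  valid

δ = 24.96°, valid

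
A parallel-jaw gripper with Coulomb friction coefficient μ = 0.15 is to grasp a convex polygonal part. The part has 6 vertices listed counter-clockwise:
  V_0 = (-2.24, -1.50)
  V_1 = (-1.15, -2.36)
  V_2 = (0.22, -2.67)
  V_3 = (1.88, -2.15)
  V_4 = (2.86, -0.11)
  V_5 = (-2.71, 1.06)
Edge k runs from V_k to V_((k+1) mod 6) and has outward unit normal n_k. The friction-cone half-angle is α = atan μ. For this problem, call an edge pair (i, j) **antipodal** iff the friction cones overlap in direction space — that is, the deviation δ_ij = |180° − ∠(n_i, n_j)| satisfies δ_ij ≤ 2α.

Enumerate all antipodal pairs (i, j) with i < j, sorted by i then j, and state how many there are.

α = atan 0.15 = 8.53°;  2α = 17.06°
n_0 = (-0.6194, -0.7851)
n_1 = (-0.2207, -0.9753)
n_2 = (+0.2989, -0.9543)
n_3 = (+0.9014, -0.4330)
n_4 = (+0.2056, +0.9786)
n_5 = (-0.9836, -0.1806)
  (0,1): δ = 154.48°  ·
  (0,2): δ = 124.33°  ·
  (0,3): δ = 77.39°  ·
  (0,4): δ = 26.41°  ·
  (0,5): δ = 138.68°  ·
  (1,2): δ = 149.86°  ·
  (1,3): δ = 102.91°  ·
  (1,4): δ = 0.89°  ✓
  (1,5): δ = 113.15°  ·
  (2,3): δ = 133.05°  ·
  (2,4): δ = 29.26°  ·
  (2,5): δ = 83.01°  ·
  (3,4): δ = 76.20°  ·
  (3,5): δ = 36.06°  ·
  (4,5): δ = 67.73°  ·
antipodal pairs: 1

count = 1; pairs: (1,4)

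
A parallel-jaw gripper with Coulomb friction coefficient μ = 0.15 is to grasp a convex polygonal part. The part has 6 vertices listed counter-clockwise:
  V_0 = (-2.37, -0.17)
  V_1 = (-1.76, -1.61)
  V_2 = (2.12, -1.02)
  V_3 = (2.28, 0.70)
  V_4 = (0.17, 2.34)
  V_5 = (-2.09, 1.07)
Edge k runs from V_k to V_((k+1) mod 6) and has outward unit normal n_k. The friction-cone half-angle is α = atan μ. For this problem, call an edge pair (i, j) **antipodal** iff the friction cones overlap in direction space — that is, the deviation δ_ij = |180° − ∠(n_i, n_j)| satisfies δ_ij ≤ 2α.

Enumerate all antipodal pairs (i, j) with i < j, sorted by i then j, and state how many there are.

count = 1; pairs: (2,5)

α = atan 0.15 = 8.53°;  2α = 17.06°
n_0 = (-0.9208, -0.3901)
n_1 = (+0.1503, -0.9886)
n_2 = (+0.9957, -0.0926)
n_3 = (+0.6137, +0.7896)
n_4 = (-0.4899, +0.8718)
n_5 = (-0.9754, +0.2203)
  (0,1): δ = 104.31°  ·
  (0,2): δ = 28.27°  ·
  (0,3): δ = 29.19°  ·
  (0,4): δ = 96.38°  ·
  (0,5): δ = 144.32°  ·
  (1,2): δ = 103.96°  ·
  (1,3): δ = 46.50°  ·
  (1,4): δ = 20.69°  ·
  (1,5): δ = 68.63°  ·
  (2,3): δ = 122.54°  ·
  (2,4): δ = 55.35°  ·
  (2,5): δ = 7.41°  ✓
  (3,4): δ = 112.81°  ·
  (3,5): δ = 64.87°  ·
  (4,5): δ = 132.06°  ·
antipodal pairs: 1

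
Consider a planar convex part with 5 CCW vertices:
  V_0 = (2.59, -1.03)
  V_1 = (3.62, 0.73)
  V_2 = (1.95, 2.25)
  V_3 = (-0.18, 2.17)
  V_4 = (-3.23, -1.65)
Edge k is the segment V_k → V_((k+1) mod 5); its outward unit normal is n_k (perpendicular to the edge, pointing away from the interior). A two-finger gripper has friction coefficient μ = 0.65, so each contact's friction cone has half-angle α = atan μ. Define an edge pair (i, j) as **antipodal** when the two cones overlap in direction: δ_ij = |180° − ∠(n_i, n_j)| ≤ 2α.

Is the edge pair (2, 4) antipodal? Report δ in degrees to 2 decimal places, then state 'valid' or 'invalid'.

δ = 3.93°, valid

α = atan 0.65 = 33.02°;  2α = 66.05°
edge 2: e_2 = (-2.13, -0.08);  n_2 = (-0.0375, +0.9993)
edge 4: e_4 = (+5.82, +0.62);  n_4 = (+0.1059, -0.9944)
∠(n_2, n_4) = 176.07°
δ = |180° − 176.07°| = 3.93°
3.93° ≤ 2α = 66.05°  →  valid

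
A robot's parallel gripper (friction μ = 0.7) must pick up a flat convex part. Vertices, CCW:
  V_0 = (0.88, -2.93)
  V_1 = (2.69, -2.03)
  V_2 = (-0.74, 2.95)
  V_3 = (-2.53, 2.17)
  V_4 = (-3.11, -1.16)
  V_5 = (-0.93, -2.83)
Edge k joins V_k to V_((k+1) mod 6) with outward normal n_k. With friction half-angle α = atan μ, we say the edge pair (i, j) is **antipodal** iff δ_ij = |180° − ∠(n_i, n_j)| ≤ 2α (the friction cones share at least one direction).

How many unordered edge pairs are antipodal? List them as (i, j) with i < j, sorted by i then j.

α = atan 0.7 = 34.99°;  2α = 69.98°
n_0 = (+0.4452, -0.8954)
n_1 = (+0.8236, +0.5672)
n_2 = (-0.3995, +0.9167)
n_3 = (-0.9852, +0.1716)
n_4 = (-0.6081, -0.7938)
n_5 = (-0.0552, -0.9985)
  (0,1): δ = 81.88°  ·
  (0,2): δ = 2.89°  ✓
  (0,3): δ = 53.68°  ✓
  (0,4): δ = 116.11°  ·
  (0,5): δ = 150.40°  ·
  (1,2): δ = 101.01°  ·
  (1,3): δ = 44.44°  ✓
  (1,4): δ = 17.99°  ✓
  (1,5): δ = 52.28°  ✓
  (2,3): δ = 123.43°  ·
  (2,4): δ = 61.00°  ✓
  (2,5): δ = 26.71°  ✓
  (3,4): δ = 117.57°  ·
  (3,5): δ = 83.28°  ·
  (4,5): δ = 145.71°  ·
antipodal pairs: 7

count = 7; pairs: (0,2), (0,3), (1,3), (1,4), (1,5), (2,4), (2,5)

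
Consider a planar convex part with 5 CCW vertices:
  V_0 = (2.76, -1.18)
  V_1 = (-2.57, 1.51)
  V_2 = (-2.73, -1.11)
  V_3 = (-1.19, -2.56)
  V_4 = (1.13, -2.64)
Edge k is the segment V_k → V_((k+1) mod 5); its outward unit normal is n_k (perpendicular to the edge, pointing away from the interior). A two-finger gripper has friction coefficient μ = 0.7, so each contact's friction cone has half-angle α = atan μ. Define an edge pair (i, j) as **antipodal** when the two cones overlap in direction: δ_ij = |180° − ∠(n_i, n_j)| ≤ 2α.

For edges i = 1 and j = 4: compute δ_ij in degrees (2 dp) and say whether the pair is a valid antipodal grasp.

δ = 44.65°, valid

α = atan 0.7 = 34.99°;  2α = 69.98°
edge 1: e_1 = (-0.16, -2.62);  n_1 = (-0.9981, +0.0610)
edge 4: e_4 = (+1.63, +1.46);  n_4 = (+0.6672, -0.7449)
∠(n_1, n_4) = 135.35°
δ = |180° − 135.35°| = 44.65°
44.65° ≤ 2α = 69.98°  →  valid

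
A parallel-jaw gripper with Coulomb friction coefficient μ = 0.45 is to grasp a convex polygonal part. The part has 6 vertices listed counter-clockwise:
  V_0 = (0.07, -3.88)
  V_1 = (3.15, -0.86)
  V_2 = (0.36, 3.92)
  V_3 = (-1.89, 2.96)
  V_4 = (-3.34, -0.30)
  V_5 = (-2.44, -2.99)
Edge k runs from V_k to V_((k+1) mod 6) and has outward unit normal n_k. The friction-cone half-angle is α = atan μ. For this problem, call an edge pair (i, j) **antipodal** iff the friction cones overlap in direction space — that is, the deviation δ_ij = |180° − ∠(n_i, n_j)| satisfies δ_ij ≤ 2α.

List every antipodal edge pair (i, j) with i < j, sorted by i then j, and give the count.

α = atan 0.45 = 24.23°;  2α = 48.46°
n_0 = (+0.7001, -0.7140)
n_1 = (+0.8636, +0.5041)
n_2 = (-0.3924, +0.9198)
n_3 = (-0.9137, +0.4064)
n_4 = (-0.9483, -0.3173)
n_5 = (-0.3342, -0.9425)
  (0,1): δ = 104.17°  ·
  (0,2): δ = 21.33°  ✓
  (0,3): δ = 21.58°  ✓
  (0,4): δ = 64.06°  ·
  (0,5): δ = 116.04°  ·
  (1,2): δ = 97.17°  ·
  (1,3): δ = 54.25°  ·
  (1,4): δ = 11.77°  ✓
  (1,5): δ = 40.21°  ✓
  (2,3): δ = 137.09°  ·
  (2,4): δ = 94.61°  ·
  (2,5): δ = 42.63°  ✓
  (3,4): δ = 137.52°  ·
  (3,5): δ = 85.54°  ·
  (4,5): δ = 128.02°  ·
antipodal pairs: 5

count = 5; pairs: (0,2), (0,3), (1,4), (1,5), (2,5)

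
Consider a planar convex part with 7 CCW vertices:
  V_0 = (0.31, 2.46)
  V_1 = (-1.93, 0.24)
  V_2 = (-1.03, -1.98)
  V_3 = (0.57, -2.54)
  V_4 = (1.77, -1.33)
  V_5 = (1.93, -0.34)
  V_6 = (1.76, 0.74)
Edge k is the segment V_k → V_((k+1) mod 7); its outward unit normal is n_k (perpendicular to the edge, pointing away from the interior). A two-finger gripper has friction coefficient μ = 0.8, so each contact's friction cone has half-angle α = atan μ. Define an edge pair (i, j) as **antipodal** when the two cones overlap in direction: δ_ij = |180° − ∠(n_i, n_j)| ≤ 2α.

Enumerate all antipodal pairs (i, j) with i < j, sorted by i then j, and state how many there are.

count = 10; pairs: (0,2), (0,3), (0,4), (0,5), (1,3), (1,4), (1,5), (1,6), (2,5), (2,6)

α = atan 0.8 = 38.66°;  2α = 77.32°
n_0 = (-0.7039, +0.7103)
n_1 = (-0.9267, -0.3757)
n_2 = (-0.3304, -0.9439)
n_3 = (+0.7100, -0.7042)
n_4 = (+0.9872, -0.1595)
n_5 = (+0.9878, +0.1555)
n_6 = (+0.7646, +0.6445)
  (0,1): δ = 112.68°  ·
  (0,2): δ = 64.03°  ✓
  (0,3): δ = 0.49°  ✓
  (0,4): δ = 36.08°  ✓
  (0,5): δ = 54.20°  ✓
  (0,6): δ = 85.39°  ·
  (1,2): δ = 131.36°  ·
  (1,3): δ = 66.83°  ✓
  (1,4): δ = 31.25°  ✓
  (1,5): δ = 13.12°  ✓
  (1,6): δ = 18.06°  ✓
  (2,3): δ = 115.47°  ·
  (2,4): δ = 79.89°  ·
  (2,5): δ = 61.76°  ✓
  (2,6): δ = 30.58°  ✓
  (3,4): δ = 144.42°  ·
  (3,5): δ = 126.29°  ·
  (3,6): δ = 95.11°  ·
  (4,5): δ = 161.87°  ·
  (4,6): δ = 130.69°  ·
  (5,6): δ = 148.81°  ·
antipodal pairs: 10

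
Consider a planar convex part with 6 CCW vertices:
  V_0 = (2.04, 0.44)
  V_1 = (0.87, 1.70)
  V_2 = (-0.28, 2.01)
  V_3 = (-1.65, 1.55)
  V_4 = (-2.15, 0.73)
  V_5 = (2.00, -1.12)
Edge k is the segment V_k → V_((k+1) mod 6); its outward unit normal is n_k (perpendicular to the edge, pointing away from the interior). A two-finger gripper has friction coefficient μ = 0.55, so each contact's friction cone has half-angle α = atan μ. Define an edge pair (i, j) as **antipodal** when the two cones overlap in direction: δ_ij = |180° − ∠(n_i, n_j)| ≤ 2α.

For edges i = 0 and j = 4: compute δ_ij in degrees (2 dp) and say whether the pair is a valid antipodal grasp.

δ = 23.09°, valid

α = atan 0.55 = 28.81°;  2α = 57.62°
edge 0: e_0 = (-1.17, +1.26);  n_0 = (+0.7328, +0.6805)
edge 4: e_4 = (+4.15, -1.85);  n_4 = (-0.4072, -0.9134)
∠(n_0, n_4) = 156.91°
δ = |180° − 156.91°| = 23.09°
23.09° ≤ 2α = 57.62°  →  valid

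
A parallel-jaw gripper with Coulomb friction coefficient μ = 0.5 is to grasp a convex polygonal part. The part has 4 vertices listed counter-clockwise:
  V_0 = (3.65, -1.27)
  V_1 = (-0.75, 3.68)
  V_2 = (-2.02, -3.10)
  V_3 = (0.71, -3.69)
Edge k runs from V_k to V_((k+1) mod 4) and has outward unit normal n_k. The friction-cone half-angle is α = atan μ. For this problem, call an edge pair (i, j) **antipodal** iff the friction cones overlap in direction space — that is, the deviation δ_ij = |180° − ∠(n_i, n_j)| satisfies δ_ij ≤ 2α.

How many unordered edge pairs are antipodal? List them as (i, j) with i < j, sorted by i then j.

count = 3; pairs: (0,1), (0,2), (1,3)

α = atan 0.5 = 26.57°;  2α = 53.13°
n_0 = (+0.7474, +0.6644)
n_1 = (-0.9829, +0.1841)
n_2 = (-0.2112, -0.9774)
n_3 = (+0.6355, -0.7721)
  (0,1): δ = 52.24°  ✓
  (0,2): δ = 36.17°  ✓
  (0,3): δ = 87.83°  ·
  (1,2): δ = 91.59°  ·
  (1,3): δ = 39.93°  ✓
  (2,3): δ = 128.35°  ·
antipodal pairs: 3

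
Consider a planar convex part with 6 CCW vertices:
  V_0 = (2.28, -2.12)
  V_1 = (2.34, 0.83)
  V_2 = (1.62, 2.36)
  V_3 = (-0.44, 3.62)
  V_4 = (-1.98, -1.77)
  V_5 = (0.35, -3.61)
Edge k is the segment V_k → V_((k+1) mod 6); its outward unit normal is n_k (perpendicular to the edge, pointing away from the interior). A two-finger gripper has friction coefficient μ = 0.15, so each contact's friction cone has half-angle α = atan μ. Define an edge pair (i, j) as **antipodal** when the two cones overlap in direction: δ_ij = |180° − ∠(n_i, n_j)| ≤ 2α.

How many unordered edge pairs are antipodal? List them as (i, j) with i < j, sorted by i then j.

count = 2; pairs: (0,3), (2,4)

α = atan 0.15 = 8.53°;  2α = 17.06°
n_0 = (+0.9998, -0.0203)
n_1 = (+0.9048, +0.4258)
n_2 = (+0.5218, +0.8531)
n_3 = (-0.9615, +0.2747)
n_4 = (-0.6198, -0.7848)
n_5 = (+0.6111, -0.7916)
  (0,1): δ = 153.63°  ·
  (0,2): δ = 120.29°  ·
  (0,3): δ = 14.78°  ✓
  (0,4): δ = 52.87°  ·
  (0,5): δ = 128.83°  ·
  (1,2): δ = 146.65°  ·
  (1,3): δ = 41.15°  ·
  (1,4): δ = 26.50°  ·
  (1,5): δ = 102.47°  ·
  (2,3): δ = 74.49°  ·
  (2,4): δ = 6.85°  ✓
  (2,5): δ = 69.12°  ·
  (3,4): δ = 112.35°  ·
  (3,5): δ = 36.39°  ·
  (4,5): δ = 104.03°  ·
antipodal pairs: 2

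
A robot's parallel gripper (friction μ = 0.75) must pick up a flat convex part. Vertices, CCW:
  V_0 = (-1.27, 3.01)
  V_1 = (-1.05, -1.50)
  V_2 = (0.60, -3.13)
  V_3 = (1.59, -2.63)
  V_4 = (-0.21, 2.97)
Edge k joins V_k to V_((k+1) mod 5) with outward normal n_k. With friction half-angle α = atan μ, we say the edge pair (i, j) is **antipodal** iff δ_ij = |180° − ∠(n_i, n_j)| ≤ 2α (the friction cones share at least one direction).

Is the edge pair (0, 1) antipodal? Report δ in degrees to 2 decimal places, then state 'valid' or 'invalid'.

δ = 137.44°, invalid

α = atan 0.75 = 36.87°;  2α = 73.74°
edge 0: e_0 = (+0.22, -4.51);  n_0 = (-0.9988, -0.0487)
edge 1: e_1 = (+1.65, -1.63);  n_1 = (-0.7028, -0.7114)
∠(n_0, n_1) = 42.56°
δ = |180° − 42.56°| = 137.44°
137.44° > 2α = 73.74°  →  invalid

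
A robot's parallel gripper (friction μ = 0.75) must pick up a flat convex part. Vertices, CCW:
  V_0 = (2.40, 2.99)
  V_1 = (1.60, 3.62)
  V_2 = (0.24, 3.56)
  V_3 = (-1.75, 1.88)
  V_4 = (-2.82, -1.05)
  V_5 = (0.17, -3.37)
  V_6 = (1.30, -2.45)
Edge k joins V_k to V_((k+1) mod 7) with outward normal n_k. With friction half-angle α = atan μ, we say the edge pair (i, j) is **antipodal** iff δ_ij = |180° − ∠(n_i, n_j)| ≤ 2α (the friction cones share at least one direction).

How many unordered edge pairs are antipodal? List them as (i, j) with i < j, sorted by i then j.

count = 9; pairs: (0,3), (0,4), (1,4), (1,5), (2,5), (2,6), (3,5), (3,6), (4,6)

α = atan 0.75 = 36.87°;  2α = 73.74°
n_0 = (+0.6187, +0.7856)
n_1 = (-0.0441, +0.9990)
n_2 = (-0.6451, +0.7641)
n_3 = (-0.9393, +0.3430)
n_4 = (-0.6130, -0.7901)
n_5 = (+0.6314, -0.7755)
n_6 = (+0.9802, -0.1982)
  (0,1): δ = 139.25°  ·
  (0,2): δ = 101.61°  ·
  (0,3): δ = 71.84°  ✓
  (0,4): δ = 0.41°  ✓
  (0,5): δ = 77.37°  ·
  (0,6): δ = 116.79°  ·
  (1,2): δ = 142.35°  ·
  (1,3): δ = 112.59°  ·
  (1,4): δ = 40.33°  ✓
  (1,5): δ = 36.62°  ✓
  (1,6): δ = 76.04°  ·
  (2,3): δ = 150.23°  ·
  (2,4): δ = 77.98°  ·
  (2,5): δ = 1.02°  ✓
  (2,6): δ = 38.40°  ✓
  (3,4): δ = 107.75°  ·
  (3,5): δ = 30.79°  ✓
  (3,6): δ = 8.63°  ✓
  (4,5): δ = 103.04°  ·
  (4,6): δ = 63.62°  ✓
  (5,6): δ = 140.58°  ·
antipodal pairs: 9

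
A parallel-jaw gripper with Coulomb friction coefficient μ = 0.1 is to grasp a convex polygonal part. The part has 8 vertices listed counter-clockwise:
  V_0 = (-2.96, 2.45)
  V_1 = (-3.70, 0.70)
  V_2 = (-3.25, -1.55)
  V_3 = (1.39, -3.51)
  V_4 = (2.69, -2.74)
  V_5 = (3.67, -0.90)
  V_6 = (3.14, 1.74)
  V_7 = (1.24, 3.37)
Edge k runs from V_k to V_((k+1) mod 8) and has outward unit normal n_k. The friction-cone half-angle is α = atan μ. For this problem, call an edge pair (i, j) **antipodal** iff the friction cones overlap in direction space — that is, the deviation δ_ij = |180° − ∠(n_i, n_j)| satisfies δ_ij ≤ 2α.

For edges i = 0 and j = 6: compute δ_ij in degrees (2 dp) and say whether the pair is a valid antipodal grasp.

δ = 72.30°, invalid

α = atan 0.1 = 5.71°;  2α = 11.42°
edge 0: e_0 = (-0.74, -1.75);  n_0 = (-0.9210, +0.3895)
edge 6: e_6 = (-1.90, +1.63);  n_6 = (+0.6511, +0.7590)
∠(n_0, n_6) = 107.70°
δ = |180° − 107.70°| = 72.30°
72.30° > 2α = 11.42°  →  invalid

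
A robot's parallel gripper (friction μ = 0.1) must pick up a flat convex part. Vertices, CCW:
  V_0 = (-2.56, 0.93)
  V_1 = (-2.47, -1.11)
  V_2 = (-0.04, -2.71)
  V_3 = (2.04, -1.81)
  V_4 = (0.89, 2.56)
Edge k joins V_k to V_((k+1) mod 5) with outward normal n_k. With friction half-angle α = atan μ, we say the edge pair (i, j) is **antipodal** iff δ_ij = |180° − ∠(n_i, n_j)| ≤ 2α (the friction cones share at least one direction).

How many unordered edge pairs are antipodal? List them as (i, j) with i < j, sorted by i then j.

count = 1; pairs: (2,4)

α = atan 0.1 = 5.71°;  2α = 11.42°
n_0 = (-0.9990, -0.0441)
n_1 = (-0.5499, -0.8352)
n_2 = (+0.3971, -0.9178)
n_3 = (+0.9671, +0.2545)
n_4 = (-0.4272, +0.9042)
  (0,1): δ = 125.89°  ·
  (0,2): δ = 69.13°  ·
  (0,3): δ = 12.22°  ·
  (0,4): δ = 112.76°  ·
  (1,2): δ = 123.24°  ·
  (1,3): δ = 41.89°  ·
  (1,4): δ = 58.65°  ·
  (2,3): δ = 98.65°  ·
  (2,4): δ = 1.89°  ✓
  (3,4): δ = 79.45°  ·
antipodal pairs: 1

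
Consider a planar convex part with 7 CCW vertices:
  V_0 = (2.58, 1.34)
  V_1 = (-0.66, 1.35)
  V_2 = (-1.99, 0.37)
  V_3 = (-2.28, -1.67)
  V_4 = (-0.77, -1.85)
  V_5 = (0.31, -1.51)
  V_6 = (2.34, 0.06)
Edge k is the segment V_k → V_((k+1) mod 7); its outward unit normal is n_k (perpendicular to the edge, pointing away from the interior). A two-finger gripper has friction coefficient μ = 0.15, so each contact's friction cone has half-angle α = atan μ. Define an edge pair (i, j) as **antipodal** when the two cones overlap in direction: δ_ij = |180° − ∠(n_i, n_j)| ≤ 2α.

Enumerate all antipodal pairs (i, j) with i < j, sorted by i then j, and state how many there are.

count = 3; pairs: (0,3), (1,5), (2,6)

α = atan 0.15 = 8.53°;  2α = 17.06°
n_0 = (+0.0031, +1.0000)
n_1 = (-0.5932, +0.8051)
n_2 = (-0.9900, +0.1407)
n_3 = (-0.1184, -0.9930)
n_4 = (+0.3003, -0.9538)
n_5 = (+0.6118, -0.7910)
n_6 = (+0.9829, -0.1843)
  (0,1): δ = 143.44°  ·
  (0,2): δ = 97.91°  ·
  (0,3): δ = 6.62°  ✓
  (0,4): δ = 17.65°  ·
  (0,5): δ = 37.90°  ·
  (0,6): δ = 79.56°  ·
  (1,2): δ = 134.48°  ·
  (1,3): δ = 43.18°  ·
  (1,4): δ = 18.91°  ·
  (1,5): δ = 1.33°  ✓
  (1,6): δ = 43.00°  ·
  (2,3): δ = 88.71°  ·
  (2,4): δ = 64.43°  ·
  (2,5): δ = 44.19°  ·
  (2,6): δ = 2.53°  ✓
  (3,4): δ = 155.73°  ·
  (3,5): δ = 135.48°  ·
  (3,6): δ = 93.82°  ·
  (4,5): δ = 159.76°  ·
  (4,6): δ = 118.09°  ·
  (5,6): δ = 138.34°  ·
antipodal pairs: 3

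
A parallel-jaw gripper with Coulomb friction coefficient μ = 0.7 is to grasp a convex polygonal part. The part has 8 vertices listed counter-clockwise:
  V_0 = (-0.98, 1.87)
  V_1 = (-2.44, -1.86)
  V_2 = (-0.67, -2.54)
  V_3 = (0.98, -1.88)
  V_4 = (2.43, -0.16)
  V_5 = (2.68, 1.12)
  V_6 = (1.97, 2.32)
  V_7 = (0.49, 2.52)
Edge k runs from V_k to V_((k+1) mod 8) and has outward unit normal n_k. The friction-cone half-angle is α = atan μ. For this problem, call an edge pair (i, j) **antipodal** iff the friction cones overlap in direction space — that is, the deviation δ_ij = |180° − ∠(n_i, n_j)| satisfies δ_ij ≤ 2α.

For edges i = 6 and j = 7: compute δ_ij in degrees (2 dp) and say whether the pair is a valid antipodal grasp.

δ = 148.45°, invalid

α = atan 0.7 = 34.99°;  2α = 69.98°
edge 6: e_6 = (-1.48, +0.20);  n_6 = (+0.1339, +0.9910)
edge 7: e_7 = (-1.47, -0.65);  n_7 = (-0.4044, +0.9146)
∠(n_6, n_7) = 31.55°
δ = |180° − 31.55°| = 148.45°
148.45° > 2α = 69.98°  →  invalid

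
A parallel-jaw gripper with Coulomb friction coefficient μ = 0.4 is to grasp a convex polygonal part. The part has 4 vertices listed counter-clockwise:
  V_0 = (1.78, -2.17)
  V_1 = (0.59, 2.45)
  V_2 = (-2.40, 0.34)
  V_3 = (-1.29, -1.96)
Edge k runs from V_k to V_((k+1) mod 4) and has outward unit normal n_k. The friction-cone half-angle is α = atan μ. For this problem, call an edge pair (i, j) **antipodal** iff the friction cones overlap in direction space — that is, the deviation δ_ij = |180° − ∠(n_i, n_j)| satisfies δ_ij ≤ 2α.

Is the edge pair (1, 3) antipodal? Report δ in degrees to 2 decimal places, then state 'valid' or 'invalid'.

δ = 39.12°, valid

α = atan 0.4 = 21.80°;  2α = 43.60°
edge 1: e_1 = (-2.99, -2.11);  n_1 = (-0.5766, +0.8170)
edge 3: e_3 = (+3.07, -0.21);  n_3 = (-0.0682, -0.9977)
∠(n_1, n_3) = 140.88°
δ = |180° − 140.88°| = 39.12°
39.12° ≤ 2α = 43.60°  →  valid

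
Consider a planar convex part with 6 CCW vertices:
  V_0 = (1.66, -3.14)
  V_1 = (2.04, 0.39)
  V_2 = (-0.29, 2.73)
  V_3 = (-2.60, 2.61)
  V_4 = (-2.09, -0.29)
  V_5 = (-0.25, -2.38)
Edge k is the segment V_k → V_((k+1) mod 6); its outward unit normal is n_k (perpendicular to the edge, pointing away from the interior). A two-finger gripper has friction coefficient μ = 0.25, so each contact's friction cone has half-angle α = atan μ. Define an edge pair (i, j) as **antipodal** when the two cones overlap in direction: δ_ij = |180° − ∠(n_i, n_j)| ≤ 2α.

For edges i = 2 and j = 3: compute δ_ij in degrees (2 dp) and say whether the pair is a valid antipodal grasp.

δ = 83.00°, invalid

α = atan 0.25 = 14.04°;  2α = 28.07°
edge 2: e_2 = (-2.31, -0.12);  n_2 = (-0.0519, +0.9987)
edge 3: e_3 = (+0.51, -2.90);  n_3 = (-0.9849, -0.1732)
∠(n_2, n_3) = 97.00°
δ = |180° − 97.00°| = 83.00°
83.00° > 2α = 28.07°  →  invalid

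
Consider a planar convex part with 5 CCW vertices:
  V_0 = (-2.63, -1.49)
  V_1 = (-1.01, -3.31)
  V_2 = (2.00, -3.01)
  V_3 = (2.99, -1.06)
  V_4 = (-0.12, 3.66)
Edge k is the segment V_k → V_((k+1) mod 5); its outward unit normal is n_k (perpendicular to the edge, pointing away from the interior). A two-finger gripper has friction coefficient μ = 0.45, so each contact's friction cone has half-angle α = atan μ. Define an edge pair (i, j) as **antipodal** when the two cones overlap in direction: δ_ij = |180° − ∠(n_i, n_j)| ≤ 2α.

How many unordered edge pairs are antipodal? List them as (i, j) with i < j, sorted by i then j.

count = 2; pairs: (0,3), (2,4)

α = atan 0.45 = 24.23°;  2α = 48.46°
n_0 = (-0.7470, -0.6649)
n_1 = (+0.0992, -0.9951)
n_2 = (+0.8917, -0.4527)
n_3 = (+0.8350, +0.5502)
n_4 = (-0.8989, +0.4381)
  (0,1): δ = 125.98°  ·
  (0,2): δ = 68.59°  ·
  (0,3): δ = 8.29°  ✓
  (0,4): δ = 112.34°  ·
  (1,2): δ = 122.61°  ·
  (1,3): δ = 62.31°  ·
  (1,4): δ = 58.32°  ·
  (2,3): δ = 119.70°  ·
  (2,4): δ = 0.93°  ✓
  (3,4): δ = 59.36°  ·
antipodal pairs: 2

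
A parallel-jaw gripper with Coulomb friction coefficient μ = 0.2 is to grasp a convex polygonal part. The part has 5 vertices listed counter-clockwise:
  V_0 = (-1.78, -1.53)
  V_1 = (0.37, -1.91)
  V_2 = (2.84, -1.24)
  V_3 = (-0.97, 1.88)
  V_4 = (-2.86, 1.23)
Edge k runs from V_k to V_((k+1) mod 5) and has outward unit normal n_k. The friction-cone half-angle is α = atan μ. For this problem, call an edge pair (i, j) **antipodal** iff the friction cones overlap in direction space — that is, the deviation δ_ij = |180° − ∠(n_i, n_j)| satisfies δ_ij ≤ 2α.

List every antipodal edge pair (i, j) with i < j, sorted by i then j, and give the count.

α = atan 0.2 = 11.31°;  2α = 22.62°
n_0 = (-0.1740, -0.9847)
n_1 = (+0.2618, -0.9651)
n_2 = (+0.6336, +0.7737)
n_3 = (-0.3252, +0.9456)
n_4 = (-0.9312, -0.3644)
  (0,1): δ = 154.80°  ·
  (0,2): δ = 29.29°  ·
  (0,3): δ = 29.00°  ·
  (0,4): δ = 121.39°  ·
  (1,2): δ = 54.49°  ·
  (1,3): δ = 3.80°  ✓
  (1,4): δ = 96.19°  ·
  (2,3): δ = 121.71°  ·
  (2,4): δ = 29.32°  ·
  (3,4): δ = 87.61°  ·
antipodal pairs: 1

count = 1; pairs: (1,3)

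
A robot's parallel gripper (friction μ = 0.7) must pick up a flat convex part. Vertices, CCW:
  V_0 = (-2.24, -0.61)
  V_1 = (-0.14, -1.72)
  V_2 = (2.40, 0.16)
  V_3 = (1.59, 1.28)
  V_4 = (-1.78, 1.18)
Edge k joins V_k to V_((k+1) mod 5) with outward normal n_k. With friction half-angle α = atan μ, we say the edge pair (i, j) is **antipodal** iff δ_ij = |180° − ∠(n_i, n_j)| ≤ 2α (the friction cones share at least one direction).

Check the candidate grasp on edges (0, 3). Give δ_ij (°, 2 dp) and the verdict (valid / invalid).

δ = 29.56°, valid

α = atan 0.7 = 34.99°;  2α = 69.98°
edge 0: e_0 = (+2.10, -1.11);  n_0 = (-0.4673, -0.8841)
edge 3: e_3 = (-3.37, -0.10);  n_3 = (-0.0297, +0.9996)
∠(n_0, n_3) = 150.44°
δ = |180° − 150.44°| = 29.56°
29.56° ≤ 2α = 69.98°  →  valid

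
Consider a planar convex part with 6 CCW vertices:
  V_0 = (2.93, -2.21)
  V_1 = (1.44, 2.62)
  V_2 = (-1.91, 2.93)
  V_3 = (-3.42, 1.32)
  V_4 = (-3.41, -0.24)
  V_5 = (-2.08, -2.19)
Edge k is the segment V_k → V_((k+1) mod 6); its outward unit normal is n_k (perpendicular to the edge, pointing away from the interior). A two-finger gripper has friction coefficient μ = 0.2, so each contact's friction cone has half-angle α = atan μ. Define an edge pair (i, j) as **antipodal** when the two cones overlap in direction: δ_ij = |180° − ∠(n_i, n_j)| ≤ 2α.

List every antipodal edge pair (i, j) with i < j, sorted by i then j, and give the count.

α = atan 0.2 = 11.31°;  2α = 22.62°
n_0 = (+0.9556, +0.2948)
n_1 = (+0.0921, +0.9957)
n_2 = (-0.7294, +0.6841)
n_3 = (-1.0000, -0.0064)
n_4 = (-0.8261, -0.5635)
n_5 = (-0.0040, -1.0000)
  (0,1): δ = 112.43°  ·
  (0,2): δ = 60.31°  ·
  (0,3): δ = 16.78°  ✓
  (0,4): δ = 17.15°  ✓
  (0,5): δ = 72.63°  ·
  (1,2): δ = 127.88°  ·
  (1,3): δ = 84.35°  ·
  (1,4): δ = 50.42°  ·
  (1,5): δ = 5.06°  ✓
  (2,3): δ = 136.47°  ·
  (2,4): δ = 102.54°  ·
  (2,5): δ = 47.06°  ·
  (3,4): δ = 146.07°  ·
  (3,5): δ = 90.60°  ·
  (4,5): δ = 124.52°  ·
antipodal pairs: 3

count = 3; pairs: (0,3), (0,4), (1,5)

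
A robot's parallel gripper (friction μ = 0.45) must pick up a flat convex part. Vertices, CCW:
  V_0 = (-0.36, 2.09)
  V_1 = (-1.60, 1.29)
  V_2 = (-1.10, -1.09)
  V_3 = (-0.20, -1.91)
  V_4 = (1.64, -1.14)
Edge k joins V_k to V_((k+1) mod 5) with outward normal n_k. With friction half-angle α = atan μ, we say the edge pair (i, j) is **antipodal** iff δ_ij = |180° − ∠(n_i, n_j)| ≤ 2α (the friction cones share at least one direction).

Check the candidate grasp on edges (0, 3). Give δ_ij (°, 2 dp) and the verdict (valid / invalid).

δ = 10.12°, valid

α = atan 0.45 = 24.23°;  2α = 48.46°
edge 0: e_0 = (-1.24, -0.80);  n_0 = (-0.5421, +0.8403)
edge 3: e_3 = (+1.84, +0.77);  n_3 = (+0.3860, -0.9225)
∠(n_0, n_3) = 169.88°
δ = |180° − 169.88°| = 10.12°
10.12° ≤ 2α = 48.46°  →  valid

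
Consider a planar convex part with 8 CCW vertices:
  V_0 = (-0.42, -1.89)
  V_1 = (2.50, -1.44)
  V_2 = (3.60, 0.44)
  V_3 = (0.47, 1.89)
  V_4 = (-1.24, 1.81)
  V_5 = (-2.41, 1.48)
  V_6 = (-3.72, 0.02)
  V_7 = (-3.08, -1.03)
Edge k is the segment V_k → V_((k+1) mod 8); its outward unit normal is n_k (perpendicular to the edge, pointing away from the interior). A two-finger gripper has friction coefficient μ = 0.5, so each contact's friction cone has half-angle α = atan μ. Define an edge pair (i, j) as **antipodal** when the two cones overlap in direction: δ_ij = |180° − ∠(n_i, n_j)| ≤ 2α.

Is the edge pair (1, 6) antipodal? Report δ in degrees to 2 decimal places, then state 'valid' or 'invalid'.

δ = 61.70°, invalid

α = atan 0.5 = 26.57°;  2α = 53.13°
edge 1: e_1 = (+1.10, +1.88);  n_1 = (+0.8631, -0.5050)
edge 6: e_6 = (+0.64, -1.05);  n_6 = (-0.8539, -0.5205)
∠(n_1, n_6) = 118.30°
δ = |180° − 118.30°| = 61.70°
61.70° > 2α = 53.13°  →  invalid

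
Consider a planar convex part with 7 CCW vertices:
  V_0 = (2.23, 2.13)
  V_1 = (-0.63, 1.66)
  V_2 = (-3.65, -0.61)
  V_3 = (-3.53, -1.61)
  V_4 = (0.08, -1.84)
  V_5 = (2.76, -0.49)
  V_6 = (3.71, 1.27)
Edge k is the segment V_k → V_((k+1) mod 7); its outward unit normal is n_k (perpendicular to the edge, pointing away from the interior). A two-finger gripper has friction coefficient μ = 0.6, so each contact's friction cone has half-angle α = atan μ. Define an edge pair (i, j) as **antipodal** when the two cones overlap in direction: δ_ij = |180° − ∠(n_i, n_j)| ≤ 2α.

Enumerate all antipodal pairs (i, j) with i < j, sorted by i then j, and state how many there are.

count = 10; pairs: (0,3), (0,4), (0,5), (1,3), (1,4), (1,5), (2,5), (2,6), (3,6), (4,6)

α = atan 0.6 = 30.96°;  2α = 61.93°
n_0 = (-0.1622, +0.9868)
n_1 = (-0.6008, +0.7994)
n_2 = (-0.9929, -0.1191)
n_3 = (-0.0636, -0.9980)
n_4 = (+0.4499, -0.8931)
n_5 = (+0.8800, -0.4750)
n_6 = (+0.5024, +0.8646)
  (0,1): δ = 152.40°  ·
  (0,2): δ = 92.49°  ·
  (0,3): δ = 12.98°  ✓
  (0,4): δ = 17.40°  ✓
  (0,5): δ = 52.31°  ✓
  (0,6): δ = 140.51°  ·
  (1,2): δ = 120.09°  ·
  (1,3): δ = 40.58°  ✓
  (1,4): δ = 10.19°  ✓
  (1,5): δ = 24.71°  ✓
  (1,6): δ = 112.91°  ·
  (2,3): δ = 100.49°  ·
  (2,4): δ = 70.11°  ·
  (2,5): δ = 35.20°  ✓
  (2,6): δ = 53.00°  ✓
  (3,4): δ = 149.62°  ·
  (3,5): δ = 114.71°  ·
  (3,6): δ = 26.51°  ✓
  (4,5): δ = 145.09°  ·
  (4,6): δ = 56.90°  ✓
  (5,6): δ = 91.80°  ·
antipodal pairs: 10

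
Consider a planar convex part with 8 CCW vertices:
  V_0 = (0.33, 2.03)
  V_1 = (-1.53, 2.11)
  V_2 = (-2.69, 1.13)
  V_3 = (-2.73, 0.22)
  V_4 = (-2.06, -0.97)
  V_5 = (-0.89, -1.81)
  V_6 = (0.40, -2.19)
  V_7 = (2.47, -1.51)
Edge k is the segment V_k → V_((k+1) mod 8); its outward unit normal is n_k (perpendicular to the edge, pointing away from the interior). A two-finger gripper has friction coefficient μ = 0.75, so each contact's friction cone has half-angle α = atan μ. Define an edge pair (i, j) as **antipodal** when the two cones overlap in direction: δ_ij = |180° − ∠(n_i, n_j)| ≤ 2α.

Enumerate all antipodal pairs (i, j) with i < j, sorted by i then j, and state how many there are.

α = atan 0.75 = 36.87°;  2α = 73.74°
n_0 = (+0.0430, +0.9991)
n_1 = (-0.6454, +0.7639)
n_2 = (-0.9990, +0.0439)
n_3 = (-0.8714, -0.4906)
n_4 = (-0.5832, -0.8123)
n_5 = (-0.2826, -0.9592)
n_6 = (+0.3121, -0.9501)
n_7 = (+0.8558, +0.5173)
  (0,1): δ = 137.35°  ·
  (0,2): δ = 90.05°  ·
  (0,3): δ = 58.16°  ✓
  (0,4): δ = 33.21°  ✓
  (0,5): δ = 13.95°  ✓
  (0,6): δ = 20.65°  ✓
  (0,7): δ = 123.62°  ·
  (1,2): δ = 132.71°  ·
  (1,3): δ = 100.81°  ·
  (1,4): δ = 75.87°  ·
  (1,5): δ = 56.61°  ✓
  (1,6): δ = 22.01°  ✓
  (1,7): δ = 80.96°  ·
  (2,3): δ = 148.10°  ·
  (2,4): δ = 123.16°  ·
  (2,5): δ = 103.90°  ·
  (2,6): δ = 69.30°  ✓
  (2,7): δ = 33.67°  ✓
  (3,4): δ = 155.06°  ·
  (3,5): δ = 135.79°  ·
  (3,6): δ = 101.20°  ·
  (3,7): δ = 1.77°  ✓
  (4,5): δ = 160.74°  ·
  (4,6): δ = 126.14°  ·
  (4,7): δ = 23.17°  ✓
  (5,6): δ = 145.40°  ·
  (5,7): δ = 42.43°  ✓
  (6,7): δ = 77.03°  ·
antipodal pairs: 11

count = 11; pairs: (0,3), (0,4), (0,5), (0,6), (1,5), (1,6), (2,6), (2,7), (3,7), (4,7), (5,7)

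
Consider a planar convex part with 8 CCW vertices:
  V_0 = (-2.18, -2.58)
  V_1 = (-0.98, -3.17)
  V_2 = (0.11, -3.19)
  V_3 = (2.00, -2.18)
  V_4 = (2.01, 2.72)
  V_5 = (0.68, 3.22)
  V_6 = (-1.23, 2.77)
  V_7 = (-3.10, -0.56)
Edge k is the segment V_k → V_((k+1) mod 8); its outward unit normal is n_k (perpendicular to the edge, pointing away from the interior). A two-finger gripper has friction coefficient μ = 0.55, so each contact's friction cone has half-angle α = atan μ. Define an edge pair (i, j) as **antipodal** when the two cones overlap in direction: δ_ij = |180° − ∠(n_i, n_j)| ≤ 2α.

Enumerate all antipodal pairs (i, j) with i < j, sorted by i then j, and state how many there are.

α = atan 0.55 = 28.81°;  2α = 57.62°
n_0 = (-0.4412, -0.8974)
n_1 = (-0.0183, -0.9998)
n_2 = (+0.4713, -0.8820)
n_3 = (+1.0000, -0.0020)
n_4 = (+0.3519, +0.9360)
n_5 = (-0.2293, +0.9734)
n_6 = (-0.8719, +0.4896)
n_7 = (-0.9101, -0.4145)
  (0,1): δ = 154.87°  ·
  (0,2): δ = 125.70°  ·
  (0,3): δ = 63.94°  ·
  (0,4): δ = 5.58°  ✓
  (0,5): δ = 39.44°  ✓
  (0,6): δ = 86.86°  ·
  (0,7): δ = 140.67°  ·
  (1,2): δ = 150.83°  ·
  (1,3): δ = 89.07°  ·
  (1,4): δ = 19.55°  ✓
  (1,5): δ = 14.31°  ✓
  (1,6): δ = 61.73°  ·
  (1,7): δ = 115.54°  ·
  (2,3): δ = 118.24°  ·
  (2,4): δ = 48.72°  ✓
  (2,5): δ = 14.86°  ✓
  (2,6): δ = 32.56°  ✓
  (2,7): δ = 86.37°  ·
  (3,4): δ = 110.49°  ·
  (3,5): δ = 76.63°  ·
  (3,6): δ = 29.20°  ✓
  (3,7): δ = 24.60°  ✓
  (4,5): δ = 146.14°  ·
  (4,6): δ = 98.71°  ·
  (4,7): δ = 44.91°  ✓
  (5,6): δ = 132.57°  ·
  (5,7): δ = 78.77°  ·
  (6,7): δ = 126.20°  ·
antipodal pairs: 10

count = 10; pairs: (0,4), (0,5), (1,4), (1,5), (2,4), (2,5), (2,6), (3,6), (3,7), (4,7)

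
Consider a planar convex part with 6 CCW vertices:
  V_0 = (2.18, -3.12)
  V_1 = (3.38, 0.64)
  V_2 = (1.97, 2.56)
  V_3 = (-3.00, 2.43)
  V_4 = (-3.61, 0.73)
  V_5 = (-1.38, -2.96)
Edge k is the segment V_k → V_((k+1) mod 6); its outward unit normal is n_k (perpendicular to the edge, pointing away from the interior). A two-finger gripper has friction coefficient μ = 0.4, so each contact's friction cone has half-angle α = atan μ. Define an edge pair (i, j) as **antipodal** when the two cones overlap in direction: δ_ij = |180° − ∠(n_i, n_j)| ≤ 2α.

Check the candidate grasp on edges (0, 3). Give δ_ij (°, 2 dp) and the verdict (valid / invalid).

δ = 2.04°, valid

α = atan 0.4 = 21.80°;  2α = 43.60°
edge 0: e_0 = (+1.20, +3.76);  n_0 = (+0.9527, -0.3040)
edge 3: e_3 = (-0.61, -1.70);  n_3 = (-0.9412, +0.3377)
∠(n_0, n_3) = 177.96°
δ = |180° − 177.96°| = 2.04°
2.04° ≤ 2α = 43.60°  →  valid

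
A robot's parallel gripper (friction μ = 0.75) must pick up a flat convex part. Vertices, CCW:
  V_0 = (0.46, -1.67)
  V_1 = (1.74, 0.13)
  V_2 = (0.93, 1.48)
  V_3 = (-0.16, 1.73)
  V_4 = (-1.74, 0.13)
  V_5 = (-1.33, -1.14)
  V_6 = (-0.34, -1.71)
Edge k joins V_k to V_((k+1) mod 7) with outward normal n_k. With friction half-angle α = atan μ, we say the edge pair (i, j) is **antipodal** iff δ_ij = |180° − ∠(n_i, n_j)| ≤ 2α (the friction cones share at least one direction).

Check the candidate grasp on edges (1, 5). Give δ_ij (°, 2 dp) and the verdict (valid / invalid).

δ = 29.10°, valid

α = atan 0.75 = 36.87°;  2α = 73.74°
edge 1: e_1 = (-0.81, +1.35);  n_1 = (+0.8575, +0.5145)
edge 5: e_5 = (+0.99, -0.57);  n_5 = (-0.4990, -0.8666)
∠(n_1, n_5) = 150.90°
δ = |180° − 150.90°| = 29.10°
29.10° ≤ 2α = 73.74°  →  valid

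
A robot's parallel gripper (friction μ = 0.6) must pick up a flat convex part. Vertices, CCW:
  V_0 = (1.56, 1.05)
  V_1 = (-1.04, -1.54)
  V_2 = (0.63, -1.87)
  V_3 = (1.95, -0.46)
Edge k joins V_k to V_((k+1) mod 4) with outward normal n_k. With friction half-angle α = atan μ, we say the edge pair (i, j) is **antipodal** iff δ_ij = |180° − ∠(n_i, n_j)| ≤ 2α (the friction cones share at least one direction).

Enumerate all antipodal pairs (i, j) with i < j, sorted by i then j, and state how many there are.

count = 3; pairs: (0,1), (0,2), (0,3)

α = atan 0.6 = 30.96°;  2α = 61.93°
n_0 = (-0.7057, +0.7085)
n_1 = (-0.1939, -0.9810)
n_2 = (+0.7300, -0.6834)
n_3 = (+0.9682, +0.2501)
  (0,1): δ = 56.07°  ✓
  (0,2): δ = 2.00°  ✓
  (0,3): δ = 59.59°  ✓
  (1,2): δ = 121.93°  ·
  (1,3): δ = 64.34°  ·
  (2,3): δ = 122.41°  ·
antipodal pairs: 3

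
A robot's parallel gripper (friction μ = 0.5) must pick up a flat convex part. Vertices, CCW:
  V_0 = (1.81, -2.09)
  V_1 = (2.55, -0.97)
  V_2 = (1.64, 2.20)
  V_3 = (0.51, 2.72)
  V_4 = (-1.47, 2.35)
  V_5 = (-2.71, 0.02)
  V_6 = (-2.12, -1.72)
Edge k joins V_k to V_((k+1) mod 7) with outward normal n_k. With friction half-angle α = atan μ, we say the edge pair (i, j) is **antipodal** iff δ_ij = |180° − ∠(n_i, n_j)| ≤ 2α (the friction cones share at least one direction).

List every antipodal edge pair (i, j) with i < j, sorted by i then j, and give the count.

α = atan 0.5 = 26.57°;  2α = 53.13°
n_0 = (+0.8343, -0.5513)
n_1 = (+0.9612, +0.2759)
n_2 = (+0.4180, +0.9084)
n_3 = (-0.1837, +0.9830)
n_4 = (-0.8828, +0.4698)
n_5 = (-0.9470, -0.3211)
n_6 = (-0.0937, -0.9956)
  (0,1): δ = 130.53°  ·
  (0,2): δ = 81.26°  ·
  (0,3): δ = 45.96°  ✓
  (0,4): δ = 5.43°  ✓
  (0,5): δ = 52.18°  ✓
  (0,6): δ = 118.07°  ·
  (1,2): δ = 130.73°  ·
  (1,3): δ = 95.43°  ·
  (1,4): δ = 44.04°  ✓
  (1,5): δ = 2.71°  ✓
  (1,6): δ = 68.60°  ·
  (2,3): δ = 144.70°  ·
  (2,4): δ = 93.31°  ·
  (2,5): δ = 46.56°  ✓
  (2,6): δ = 19.33°  ✓
  (3,4): δ = 128.61°  ·
  (3,5): δ = 81.85°  ·
  (3,6): δ = 15.96°  ✓
  (4,5): δ = 133.25°  ·
  (4,6): δ = 67.36°  ·
  (5,6): δ = 114.11°  ·
antipodal pairs: 8

count = 8; pairs: (0,3), (0,4), (0,5), (1,4), (1,5), (2,5), (2,6), (3,6)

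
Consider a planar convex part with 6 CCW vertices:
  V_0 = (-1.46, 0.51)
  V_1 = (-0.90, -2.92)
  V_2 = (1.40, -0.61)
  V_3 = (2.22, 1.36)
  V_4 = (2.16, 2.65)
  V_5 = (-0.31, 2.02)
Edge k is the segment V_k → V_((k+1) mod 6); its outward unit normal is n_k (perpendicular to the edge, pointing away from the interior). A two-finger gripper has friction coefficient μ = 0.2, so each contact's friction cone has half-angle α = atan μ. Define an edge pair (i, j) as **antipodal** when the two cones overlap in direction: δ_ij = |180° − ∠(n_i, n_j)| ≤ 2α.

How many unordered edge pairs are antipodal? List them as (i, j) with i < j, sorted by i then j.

count = 3; pairs: (0,3), (1,5), (2,5)

α = atan 0.2 = 11.31°;  2α = 22.62°
n_0 = (-0.9869, -0.1611)
n_1 = (+0.7086, -0.7056)
n_2 = (+0.9232, -0.3843)
n_3 = (+0.9989, +0.0465)
n_4 = (-0.2471, +0.9690)
n_5 = (-0.7956, +0.6059)
  (0,1): δ = 54.15°  ·
  (0,2): δ = 31.87°  ·
  (0,3): δ = 6.61°  ✓
  (0,4): δ = 95.04°  ·
  (0,5): δ = 133.43°  ·
  (1,2): δ = 157.72°  ·
  (1,3): δ = 132.46°  ·
  (1,4): δ = 30.82°  ·
  (1,5): δ = 7.58°  ✓
  (2,3): δ = 154.74°  ·
  (2,4): δ = 53.09°  ·
  (2,5): δ = 14.69°  ✓
  (3,4): δ = 78.35°  ·
  (3,5): δ = 39.96°  ·
  (4,5): δ = 141.60°  ·
antipodal pairs: 3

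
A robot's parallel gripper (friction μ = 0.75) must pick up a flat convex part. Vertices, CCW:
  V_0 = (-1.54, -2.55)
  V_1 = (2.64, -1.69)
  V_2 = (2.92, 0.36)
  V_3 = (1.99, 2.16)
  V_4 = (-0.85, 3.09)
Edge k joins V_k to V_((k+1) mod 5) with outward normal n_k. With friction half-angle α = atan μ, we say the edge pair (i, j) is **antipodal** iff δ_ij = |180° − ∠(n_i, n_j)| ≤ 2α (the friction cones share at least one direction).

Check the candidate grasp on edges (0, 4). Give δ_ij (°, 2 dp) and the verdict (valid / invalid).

δ = 71.40°, valid

α = atan 0.75 = 36.87°;  2α = 73.74°
edge 0: e_0 = (+4.18, +0.86);  n_0 = (+0.2015, -0.9795)
edge 4: e_4 = (-0.69, -5.64);  n_4 = (-0.9926, +0.1214)
∠(n_0, n_4) = 108.60°
δ = |180° − 108.60°| = 71.40°
71.40° ≤ 2α = 73.74°  →  valid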